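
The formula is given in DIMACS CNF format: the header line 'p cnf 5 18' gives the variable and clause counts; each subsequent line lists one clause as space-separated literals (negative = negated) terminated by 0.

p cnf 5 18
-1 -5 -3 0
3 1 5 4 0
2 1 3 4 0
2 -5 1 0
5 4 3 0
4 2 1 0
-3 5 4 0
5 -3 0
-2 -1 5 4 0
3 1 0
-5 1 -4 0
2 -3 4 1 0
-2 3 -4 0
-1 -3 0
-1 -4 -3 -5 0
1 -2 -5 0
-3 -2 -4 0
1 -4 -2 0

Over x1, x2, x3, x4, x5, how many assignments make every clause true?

4

There are 2^5 = 32 truth assignments over (x1, x2, x3, x4, x5).
Split on x4. With x4 = True, the clauses containing x4 are satisfied and ¬x4 drops from the rest; 2 of the 2^4 = 16 assignments to the other variables satisfy what remains.
With x4 = False, by the same count on the reduced clause set, 2 assignments work.
Total: 2 + 2 = 4.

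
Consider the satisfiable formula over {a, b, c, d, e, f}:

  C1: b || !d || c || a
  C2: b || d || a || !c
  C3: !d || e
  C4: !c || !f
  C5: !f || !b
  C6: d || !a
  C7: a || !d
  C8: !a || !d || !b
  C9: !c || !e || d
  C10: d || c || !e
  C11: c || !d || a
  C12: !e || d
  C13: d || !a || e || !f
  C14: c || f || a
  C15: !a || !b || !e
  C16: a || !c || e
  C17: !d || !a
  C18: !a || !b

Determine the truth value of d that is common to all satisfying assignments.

Suppose d = true.
The clause (e) is unit, so e = true.
The clause (a) is unit, so a = true.
Now (!a) is unsatisfied and unit — conflict.
So every satisfying assignment has d = False.

False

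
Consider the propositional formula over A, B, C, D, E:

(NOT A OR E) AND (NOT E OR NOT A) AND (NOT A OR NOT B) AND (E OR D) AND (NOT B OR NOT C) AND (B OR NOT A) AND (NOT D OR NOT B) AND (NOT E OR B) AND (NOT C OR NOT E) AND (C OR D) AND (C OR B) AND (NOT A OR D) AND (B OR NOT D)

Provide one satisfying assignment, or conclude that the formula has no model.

UNSATISFIABLE

Branch on A: set A = false.
Branch on E: set E = true.
From the singleton clause (B), B = true.
From the singleton clause (NOT C), C = false.
From the singleton clause (NOT D), D = false.
But (D) is also a unit clause — contradiction.
That branch fails; take E = false instead.
From the singleton clause (D), D = true.
From the singleton clause (NOT B), B = false.
But (B) is also a unit clause — contradiction.
Neither E = true nor E = false works.
That branch fails; take A = true instead.
From the singleton clause (E), E = true.
But (NOT E) is also a unit clause — contradiction.
Neither A = true nor A = false works.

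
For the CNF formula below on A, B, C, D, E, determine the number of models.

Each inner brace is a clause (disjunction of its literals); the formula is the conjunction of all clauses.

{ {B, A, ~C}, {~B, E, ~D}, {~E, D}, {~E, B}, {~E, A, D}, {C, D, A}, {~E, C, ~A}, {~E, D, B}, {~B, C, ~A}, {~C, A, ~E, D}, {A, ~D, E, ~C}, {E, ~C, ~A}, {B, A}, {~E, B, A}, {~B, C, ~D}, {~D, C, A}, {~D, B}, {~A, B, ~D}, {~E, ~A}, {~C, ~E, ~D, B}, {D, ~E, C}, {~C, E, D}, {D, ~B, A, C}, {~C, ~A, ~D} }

2

There are 2^5 = 32 truth assignments over (A, B, C, D, E).
Split on A. With A = 1, the clauses containing A are satisfied and ~A drops from the rest; 1 of the 2^4 = 16 assignments to the other variables satisfy what remains.
With A = 0, by the same count on the reduced clause set, 1 assignment works.
Total: 1 + 1 = 2.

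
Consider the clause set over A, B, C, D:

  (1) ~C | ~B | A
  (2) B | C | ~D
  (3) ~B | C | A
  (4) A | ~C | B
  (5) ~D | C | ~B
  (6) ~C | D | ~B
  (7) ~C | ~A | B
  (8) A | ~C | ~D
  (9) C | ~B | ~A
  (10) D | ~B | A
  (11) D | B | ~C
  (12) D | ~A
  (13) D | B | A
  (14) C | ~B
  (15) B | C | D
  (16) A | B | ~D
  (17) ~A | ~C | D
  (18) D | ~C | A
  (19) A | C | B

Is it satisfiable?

Yes

Suppose D = 1.
Suppose B = 1.
The clause (C) is unit, so C = 1.
The clause (A) is unit, so A = 1.
Every clause now holds.
A satisfying assignment: A: 1; B: 1; C: 1; D: 1.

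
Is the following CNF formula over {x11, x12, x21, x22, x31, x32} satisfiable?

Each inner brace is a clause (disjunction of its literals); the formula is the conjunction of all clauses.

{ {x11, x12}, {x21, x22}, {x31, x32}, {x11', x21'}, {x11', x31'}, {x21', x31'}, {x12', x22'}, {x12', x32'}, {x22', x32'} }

Unsatisfiable

Try x11 = 1.
Unit clause (x21') forces x21 = 0.
Unit clause (x22) forces x22 = 1.
Unit clause (x31') forces x31 = 0.
Unit clause (x32) forces x32 = 1.
But (x32') is also a unit clause — contradiction.
So x11 must be the other value — set x11 = 0.
Unit clause (x12) forces x12 = 1.
Unit clause (x22') forces x22 = 0.
Unit clause (x21) forces x21 = 1.
Unit clause (x31') forces x31 = 0.
Unit clause (x32) forces x32 = 1.
But (x32') is also a unit clause — contradiction.
Neither x11 = 1 nor x11 = 0 works.
No assignment satisfies every clause.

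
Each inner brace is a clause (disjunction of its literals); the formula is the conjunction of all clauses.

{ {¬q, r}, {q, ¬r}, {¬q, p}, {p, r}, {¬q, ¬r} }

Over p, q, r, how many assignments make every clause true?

1

There are 2^3 = 8 truth assignments over (p, q, r).
Check each against the 5 clauses (columns in the order p, q, r):
  F F F  ✗ fails (p ∨ r)
  F F T  ✗ fails (q ∨ ¬r)
  F T F  ✗ fails (¬q ∨ r)
  F T T  ✗ fails (¬q ∨ p)
  T F F  ✓ satisfies all
  T F T  ✗ fails (q ∨ ¬r)
  T T F  ✗ fails (¬q ∨ r)
  T T T  ✗ fails (¬q ∨ ¬r)
1 of the 8 rows is a model.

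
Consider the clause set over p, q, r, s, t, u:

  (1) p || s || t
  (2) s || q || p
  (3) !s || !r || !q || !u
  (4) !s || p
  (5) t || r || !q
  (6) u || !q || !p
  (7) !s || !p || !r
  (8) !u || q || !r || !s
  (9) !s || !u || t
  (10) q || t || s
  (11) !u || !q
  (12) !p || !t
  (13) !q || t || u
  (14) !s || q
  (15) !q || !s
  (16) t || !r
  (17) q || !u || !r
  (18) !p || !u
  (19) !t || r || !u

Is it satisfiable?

Suppose s = false.
Suppose p = false.
The clause (t) is unit, so t = true.
The clause (q) is unit, so q = true.
The clause (!u) is unit, so u = false.
Every clause is now satisfied; r is unconstrained.
A satisfying assignment: p: false,  q: true,  r: false,  s: false,  t: true,  u: false.

Yes, satisfiable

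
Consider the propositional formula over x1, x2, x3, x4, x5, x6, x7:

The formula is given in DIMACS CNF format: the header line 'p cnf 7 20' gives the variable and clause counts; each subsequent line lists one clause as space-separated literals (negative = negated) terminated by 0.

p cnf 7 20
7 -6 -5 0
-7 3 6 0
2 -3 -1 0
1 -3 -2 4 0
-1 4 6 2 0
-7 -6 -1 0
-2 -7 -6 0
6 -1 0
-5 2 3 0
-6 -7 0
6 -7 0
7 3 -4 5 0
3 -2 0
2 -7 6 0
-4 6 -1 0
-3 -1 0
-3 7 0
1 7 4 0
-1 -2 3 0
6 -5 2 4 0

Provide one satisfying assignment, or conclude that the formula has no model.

Case x6 = True:
The clause (¬x7) is unit, so x7 = False.
The clause (¬x5) is unit, so x5 = False.
The clause (¬x3) is unit, so x3 = False.
The clause (¬x4) is unit, so x4 = False.
The clause (¬x2) is unit, so x2 = False.
The clause (x1) is unit, so x1 = True.
All clauses are satisfied.

x1=True,  x2=False,  x3=False,  x4=False,  x5=False,  x6=True,  x7=False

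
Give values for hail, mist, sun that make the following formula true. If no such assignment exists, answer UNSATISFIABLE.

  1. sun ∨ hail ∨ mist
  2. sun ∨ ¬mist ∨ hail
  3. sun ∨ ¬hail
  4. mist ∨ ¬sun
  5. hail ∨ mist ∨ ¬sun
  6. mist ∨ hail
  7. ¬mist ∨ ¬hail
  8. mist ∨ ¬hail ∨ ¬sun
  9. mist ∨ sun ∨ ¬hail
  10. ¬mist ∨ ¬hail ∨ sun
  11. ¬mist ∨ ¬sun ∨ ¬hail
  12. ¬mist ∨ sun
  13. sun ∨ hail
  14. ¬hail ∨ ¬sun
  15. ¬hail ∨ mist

Branch on sun: set sun = True.
From the singleton clause (mist), mist = True.
From the singleton clause (¬hail), hail = False.
This assignment satisfies each clause.

hail ↦ False, mist ↦ True, sun ↦ True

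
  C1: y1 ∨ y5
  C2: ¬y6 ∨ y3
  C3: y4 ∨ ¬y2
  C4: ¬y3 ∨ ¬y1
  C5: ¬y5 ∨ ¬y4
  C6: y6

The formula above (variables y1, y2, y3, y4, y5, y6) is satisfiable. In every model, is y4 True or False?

Suppose y4 = True.
Unit clause (¬y5) forces y5 = False.
Unit clause (y1) forces y1 = True.
Unit clause (¬y3) forces y3 = False.
Unit clause (¬y6) forces y6 = False.
But (y6) is also a unit clause — contradiction.
So every satisfying assignment has y4 = False.

False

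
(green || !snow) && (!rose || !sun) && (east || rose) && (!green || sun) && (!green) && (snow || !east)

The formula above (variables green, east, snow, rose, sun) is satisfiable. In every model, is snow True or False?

False

Suppose snow = true.
Unit clause (green) forces green = true.
Now (!green) is unsatisfied and unit — conflict.
So every satisfying assignment has snow = False.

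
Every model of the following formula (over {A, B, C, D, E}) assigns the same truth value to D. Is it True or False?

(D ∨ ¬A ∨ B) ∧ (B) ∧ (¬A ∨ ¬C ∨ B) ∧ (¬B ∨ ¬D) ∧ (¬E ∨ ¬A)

False

Suppose D = True.
Unit clause (B) forces B = True.
Now (¬B) is unsatisfied and unit — conflict.
So every satisfying assignment has D = False.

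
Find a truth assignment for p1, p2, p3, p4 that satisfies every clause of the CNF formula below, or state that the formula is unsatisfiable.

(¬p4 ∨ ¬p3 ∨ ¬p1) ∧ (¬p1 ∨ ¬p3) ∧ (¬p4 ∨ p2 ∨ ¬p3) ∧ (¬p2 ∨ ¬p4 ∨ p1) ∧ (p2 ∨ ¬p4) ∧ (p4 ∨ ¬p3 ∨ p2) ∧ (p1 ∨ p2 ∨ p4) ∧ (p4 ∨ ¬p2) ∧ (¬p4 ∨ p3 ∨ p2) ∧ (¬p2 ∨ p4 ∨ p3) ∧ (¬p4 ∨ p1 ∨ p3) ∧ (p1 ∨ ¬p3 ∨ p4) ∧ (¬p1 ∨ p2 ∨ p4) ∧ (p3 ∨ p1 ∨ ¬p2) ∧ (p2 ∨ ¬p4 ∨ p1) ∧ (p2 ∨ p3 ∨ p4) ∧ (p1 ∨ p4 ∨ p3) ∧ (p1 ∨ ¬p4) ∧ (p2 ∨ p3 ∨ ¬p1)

Suppose p1 = True.
(¬p3) alone gives p3 = False.
(p2) alone gives p2 = True.
(p4) alone gives p4 = True.
This assignment satisfies each clause.

p1=True; p2=True; p3=False; p4=True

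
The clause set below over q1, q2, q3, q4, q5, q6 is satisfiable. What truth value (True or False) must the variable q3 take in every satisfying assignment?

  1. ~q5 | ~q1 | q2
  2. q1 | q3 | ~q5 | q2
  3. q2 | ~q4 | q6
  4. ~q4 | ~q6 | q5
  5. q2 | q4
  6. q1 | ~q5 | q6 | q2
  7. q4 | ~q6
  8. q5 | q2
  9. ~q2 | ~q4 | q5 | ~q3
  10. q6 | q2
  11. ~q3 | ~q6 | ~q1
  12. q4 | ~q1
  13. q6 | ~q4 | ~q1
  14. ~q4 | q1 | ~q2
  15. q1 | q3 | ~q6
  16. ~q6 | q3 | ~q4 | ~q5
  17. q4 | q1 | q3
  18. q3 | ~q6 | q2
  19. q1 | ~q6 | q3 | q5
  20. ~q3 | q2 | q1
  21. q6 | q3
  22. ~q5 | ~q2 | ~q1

Suppose q3 = 0.
Unit clause (q6) forces q6 = 1.
Unit clause (q4) forces q4 = 1.
Unit clause (q5) forces q5 = 1.
Now (~q5) is unsatisfied and unit — conflict.
So every satisfying assignment has q3 = True.

True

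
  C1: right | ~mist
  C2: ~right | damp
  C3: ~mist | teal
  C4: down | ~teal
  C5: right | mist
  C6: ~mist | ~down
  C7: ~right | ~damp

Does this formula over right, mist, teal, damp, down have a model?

Suppose right = 1.
(damp) alone gives damp = 1.
But (~damp) is also a unit clause — contradiction.
So right must be the other value — set right = 0.
(~mist) alone gives mist = 0.
But (mist) is also a unit clause — contradiction.
Neither right = 1 nor right = 0 works.
No assignment satisfies every clause.

No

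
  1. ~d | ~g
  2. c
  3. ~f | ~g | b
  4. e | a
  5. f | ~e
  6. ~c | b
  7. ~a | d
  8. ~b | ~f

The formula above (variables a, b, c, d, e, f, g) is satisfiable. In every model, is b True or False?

Suppose b = 0.
Unit clause (c) forces c = 1.
Now (~c) is unsatisfied and unit — conflict.
So every satisfying assignment has b = True.

True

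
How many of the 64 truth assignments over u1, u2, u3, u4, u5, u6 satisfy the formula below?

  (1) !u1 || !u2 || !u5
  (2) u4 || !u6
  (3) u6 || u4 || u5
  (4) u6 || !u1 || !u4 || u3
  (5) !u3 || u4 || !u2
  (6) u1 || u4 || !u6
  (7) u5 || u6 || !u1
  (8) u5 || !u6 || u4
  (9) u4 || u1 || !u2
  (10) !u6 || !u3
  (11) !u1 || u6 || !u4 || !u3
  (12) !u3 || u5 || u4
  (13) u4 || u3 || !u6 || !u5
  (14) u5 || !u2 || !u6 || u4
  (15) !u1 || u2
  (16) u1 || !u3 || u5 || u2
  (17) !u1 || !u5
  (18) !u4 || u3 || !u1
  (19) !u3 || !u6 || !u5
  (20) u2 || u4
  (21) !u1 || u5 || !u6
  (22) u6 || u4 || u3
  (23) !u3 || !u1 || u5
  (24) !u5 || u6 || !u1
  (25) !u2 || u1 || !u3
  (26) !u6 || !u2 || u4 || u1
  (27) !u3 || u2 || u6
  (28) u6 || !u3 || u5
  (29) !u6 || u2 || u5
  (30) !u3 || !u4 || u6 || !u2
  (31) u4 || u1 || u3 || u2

There are 2^6 = 64 truth assignments over (u1, u2, u3, u4, u5, u6).
Split on u6. With u6 = true, the clauses containing u6 are satisfied and !u6 drops from the rest; 3 of the 2^5 = 32 assignments to the other variables satisfy what remains.
With u6 = false, by the same count on the reduced clause set, 4 assignments work.
(One model: u1=F, u2=F, u3=F, u4=T, u5=F, u6=F.)
Total: 3 + 4 = 7.

7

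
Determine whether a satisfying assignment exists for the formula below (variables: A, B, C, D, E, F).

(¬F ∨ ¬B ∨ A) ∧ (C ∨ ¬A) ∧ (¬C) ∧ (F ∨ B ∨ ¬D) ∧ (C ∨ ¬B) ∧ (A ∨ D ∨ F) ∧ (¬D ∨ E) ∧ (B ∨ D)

The clause (¬C) is unit, so C = False.
The clause (¬A) is unit, so A = False.
The clause (¬B) is unit, so B = False.
The clause (D) is unit, so D = True.
The clause (F) is unit, so F = True.
The clause (E) is unit, so E = True.
Every clause now holds.
A satisfying assignment: A=False; B=False; C=False; D=True; E=True; F=True.

Yes, satisfiable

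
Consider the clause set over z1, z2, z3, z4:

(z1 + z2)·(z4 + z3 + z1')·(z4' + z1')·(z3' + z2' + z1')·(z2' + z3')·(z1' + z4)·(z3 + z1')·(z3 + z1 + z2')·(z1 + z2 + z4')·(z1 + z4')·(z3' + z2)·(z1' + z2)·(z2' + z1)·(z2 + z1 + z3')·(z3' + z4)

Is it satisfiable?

No

Case z1 = 1:
Unit clause (z4') forces z4 = 0.
That conflicts with the unit clause (z4).
Undo z1 and try z1 = 0.
Unit clause (z2) forces z2 = 1.
That conflicts with the unit clause (z2').
Neither z1 = 1 nor z1 = 0 works.
No assignment satisfies every clause.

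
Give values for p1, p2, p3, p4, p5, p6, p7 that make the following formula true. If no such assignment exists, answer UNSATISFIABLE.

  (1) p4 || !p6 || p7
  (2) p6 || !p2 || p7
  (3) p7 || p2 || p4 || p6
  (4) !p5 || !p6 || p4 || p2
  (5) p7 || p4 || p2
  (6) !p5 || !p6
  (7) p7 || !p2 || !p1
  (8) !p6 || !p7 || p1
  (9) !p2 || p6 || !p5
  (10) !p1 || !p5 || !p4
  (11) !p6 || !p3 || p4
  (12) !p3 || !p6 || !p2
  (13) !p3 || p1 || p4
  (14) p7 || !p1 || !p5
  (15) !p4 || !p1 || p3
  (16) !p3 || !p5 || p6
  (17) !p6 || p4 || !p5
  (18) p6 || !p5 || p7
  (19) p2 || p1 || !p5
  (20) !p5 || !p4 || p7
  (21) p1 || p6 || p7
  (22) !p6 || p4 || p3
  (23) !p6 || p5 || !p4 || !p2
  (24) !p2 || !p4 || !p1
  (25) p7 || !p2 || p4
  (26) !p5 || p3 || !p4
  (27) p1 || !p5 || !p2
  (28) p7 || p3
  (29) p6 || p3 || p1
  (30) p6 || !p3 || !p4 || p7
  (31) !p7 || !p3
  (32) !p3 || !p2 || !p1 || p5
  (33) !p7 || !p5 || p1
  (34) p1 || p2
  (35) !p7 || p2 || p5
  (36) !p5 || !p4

p1=true, p2=false, p3=false, p4=false, p5=true, p6=false, p7=true

Case p5 = true:
(!p6) alone gives p6 = false.
(!p2) alone gives p2 = false.
(!p3) alone gives p3 = false.
(p7) alone gives p7 = true.
(p1) alone gives p1 = true.
(!p4) alone gives p4 = false.
All clauses are satisfied.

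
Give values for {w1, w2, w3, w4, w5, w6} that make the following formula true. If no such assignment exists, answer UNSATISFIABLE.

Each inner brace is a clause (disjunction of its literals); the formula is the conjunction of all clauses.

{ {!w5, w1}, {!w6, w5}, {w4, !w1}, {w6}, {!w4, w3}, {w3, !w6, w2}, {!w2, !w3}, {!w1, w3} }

The clause (w6) is unit, so w6 = true.
The clause (w5) is unit, so w5 = true.
The clause (w1) is unit, so w1 = true.
The clause (w4) is unit, so w4 = true.
The clause (w3) is unit, so w3 = true.
The clause (!w2) is unit, so w2 = false.
This assignment satisfies each clause.

w1=true, w2=false, w3=true, w4=true, w5=true, w6=true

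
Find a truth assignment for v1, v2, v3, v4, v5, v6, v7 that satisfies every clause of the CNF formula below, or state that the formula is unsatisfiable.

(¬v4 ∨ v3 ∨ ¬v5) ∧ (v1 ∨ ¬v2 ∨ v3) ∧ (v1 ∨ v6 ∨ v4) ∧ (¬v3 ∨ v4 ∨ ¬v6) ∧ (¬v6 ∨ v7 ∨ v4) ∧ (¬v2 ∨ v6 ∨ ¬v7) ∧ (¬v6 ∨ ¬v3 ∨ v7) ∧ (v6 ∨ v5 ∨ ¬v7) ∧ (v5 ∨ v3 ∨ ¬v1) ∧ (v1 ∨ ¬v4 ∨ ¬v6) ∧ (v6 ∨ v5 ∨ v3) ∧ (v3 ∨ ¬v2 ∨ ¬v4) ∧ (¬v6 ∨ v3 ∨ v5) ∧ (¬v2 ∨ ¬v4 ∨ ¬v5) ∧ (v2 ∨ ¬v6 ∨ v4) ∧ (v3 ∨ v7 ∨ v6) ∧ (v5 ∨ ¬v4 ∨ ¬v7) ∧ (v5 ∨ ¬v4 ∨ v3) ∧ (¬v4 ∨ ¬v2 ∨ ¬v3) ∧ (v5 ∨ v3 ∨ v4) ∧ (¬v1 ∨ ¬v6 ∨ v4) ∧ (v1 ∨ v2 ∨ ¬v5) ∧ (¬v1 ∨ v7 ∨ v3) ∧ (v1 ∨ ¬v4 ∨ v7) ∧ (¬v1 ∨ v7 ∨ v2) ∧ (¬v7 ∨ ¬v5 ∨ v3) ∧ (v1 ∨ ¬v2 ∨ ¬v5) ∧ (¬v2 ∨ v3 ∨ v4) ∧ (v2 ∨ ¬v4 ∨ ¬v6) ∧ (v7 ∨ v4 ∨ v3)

v1=True; v2=True; v3=True; v4=False; v5=True; v6=False; v7=False

Suppose v4 = False.
Suppose v1 = True.
(¬v6) alone gives v6 = False.
Suppose v2 = True.
(¬v7) alone gives v7 = False.
(v3) alone gives v3 = True.
All clauses hold; v5 can take either value.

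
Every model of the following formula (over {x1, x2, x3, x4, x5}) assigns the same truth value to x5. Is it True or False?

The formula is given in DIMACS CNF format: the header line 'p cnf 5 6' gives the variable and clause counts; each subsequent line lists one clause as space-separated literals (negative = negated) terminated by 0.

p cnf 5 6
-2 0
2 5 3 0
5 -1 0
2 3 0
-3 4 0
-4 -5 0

Suppose x5 = True.
Unit clause (¬x2) forces x2 = False.
Unit clause (x3) forces x3 = True.
Unit clause (x4) forces x4 = True.
That conflicts with the unit clause (¬x4).
So every satisfying assignment has x5 = False.

False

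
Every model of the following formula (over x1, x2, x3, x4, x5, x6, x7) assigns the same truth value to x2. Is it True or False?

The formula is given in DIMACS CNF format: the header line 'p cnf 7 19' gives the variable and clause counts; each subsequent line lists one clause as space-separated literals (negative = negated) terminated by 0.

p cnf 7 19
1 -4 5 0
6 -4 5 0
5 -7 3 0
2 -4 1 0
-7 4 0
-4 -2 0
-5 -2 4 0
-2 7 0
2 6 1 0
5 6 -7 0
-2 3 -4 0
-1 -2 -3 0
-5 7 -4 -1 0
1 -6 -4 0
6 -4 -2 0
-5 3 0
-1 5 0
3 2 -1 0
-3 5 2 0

False

Suppose x2 = True.
(¬x4) alone gives x4 = False.
(¬x7) alone gives x7 = False.
That conflicts with the unit clause (x7).
So every satisfying assignment has x2 = False.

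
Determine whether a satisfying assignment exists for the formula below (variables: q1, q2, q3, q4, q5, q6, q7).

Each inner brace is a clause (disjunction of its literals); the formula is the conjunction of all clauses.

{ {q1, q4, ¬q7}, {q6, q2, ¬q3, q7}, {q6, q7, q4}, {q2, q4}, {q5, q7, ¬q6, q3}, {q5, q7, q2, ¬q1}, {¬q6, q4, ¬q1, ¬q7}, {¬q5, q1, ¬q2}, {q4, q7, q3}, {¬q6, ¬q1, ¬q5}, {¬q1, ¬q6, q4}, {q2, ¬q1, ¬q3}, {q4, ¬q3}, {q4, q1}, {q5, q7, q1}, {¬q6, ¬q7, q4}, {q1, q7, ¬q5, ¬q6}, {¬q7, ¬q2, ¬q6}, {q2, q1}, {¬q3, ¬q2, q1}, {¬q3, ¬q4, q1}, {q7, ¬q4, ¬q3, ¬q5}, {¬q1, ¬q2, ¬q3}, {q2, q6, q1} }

Suppose q2 = False.
(q4) alone gives q4 = True.
(q1) alone gives q1 = True.
(¬q3) alone gives q3 = False.
Suppose q5 = False.
(q7) alone gives q7 = True.
All clauses hold; q6 can take either value.
A satisfying assignment: q1=True, q2=False, q3=False, q4=True, q5=False, q6=True, q7=True.

Yes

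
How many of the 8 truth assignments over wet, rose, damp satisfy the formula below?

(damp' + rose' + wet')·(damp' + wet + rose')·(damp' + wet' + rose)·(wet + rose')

There are 2^3 = 8 truth assignments over (wet, rose, damp).
Check each against the 4 clauses (columns in the order wet, rose, damp):
  F F F  ✓ satisfies all
  F F T  ✓ satisfies all
  F T F  ✗ fails (wet + rose')
  F T T  ✗ fails (damp' + wet + rose')
  T F F  ✓ satisfies all
  T F T  ✗ fails (damp' + wet' + rose)
  T T F  ✓ satisfies all
  T T T  ✗ fails (damp' + rose' + wet')
4 of the 8 rows are models.

4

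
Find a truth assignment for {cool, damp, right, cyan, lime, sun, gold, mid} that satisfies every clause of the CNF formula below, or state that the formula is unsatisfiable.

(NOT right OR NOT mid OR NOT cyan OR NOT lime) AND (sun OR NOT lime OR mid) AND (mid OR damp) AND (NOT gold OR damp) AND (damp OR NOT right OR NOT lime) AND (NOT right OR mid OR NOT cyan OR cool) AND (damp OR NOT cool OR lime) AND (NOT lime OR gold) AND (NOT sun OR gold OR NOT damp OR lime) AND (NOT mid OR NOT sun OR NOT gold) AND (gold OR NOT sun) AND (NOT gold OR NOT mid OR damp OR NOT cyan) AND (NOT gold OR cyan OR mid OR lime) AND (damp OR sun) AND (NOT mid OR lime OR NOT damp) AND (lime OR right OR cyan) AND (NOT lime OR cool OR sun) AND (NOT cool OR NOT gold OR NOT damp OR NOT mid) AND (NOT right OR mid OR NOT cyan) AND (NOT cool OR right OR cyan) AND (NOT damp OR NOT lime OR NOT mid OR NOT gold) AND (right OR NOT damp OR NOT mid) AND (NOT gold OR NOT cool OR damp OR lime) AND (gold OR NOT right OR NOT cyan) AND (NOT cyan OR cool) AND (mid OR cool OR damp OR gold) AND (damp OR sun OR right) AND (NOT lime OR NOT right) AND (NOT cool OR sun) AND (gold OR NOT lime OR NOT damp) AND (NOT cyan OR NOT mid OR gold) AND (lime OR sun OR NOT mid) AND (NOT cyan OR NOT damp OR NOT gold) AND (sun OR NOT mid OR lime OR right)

Suppose mid = false.
The clause (damp) is unit, so damp = true.
Suppose sun = true.
The clause (gold) is unit, so gold = true.
The clause (NOT cyan) is unit, so cyan = false.
The clause (lime) is unit, so lime = true.
The clause (NOT right) is unit, so right = false.
The clause (NOT cool) is unit, so cool = false.
This assignment satisfies each clause.

cool=false,  damp=true,  right=false,  cyan=false,  lime=true,  sun=true,  gold=true,  mid=false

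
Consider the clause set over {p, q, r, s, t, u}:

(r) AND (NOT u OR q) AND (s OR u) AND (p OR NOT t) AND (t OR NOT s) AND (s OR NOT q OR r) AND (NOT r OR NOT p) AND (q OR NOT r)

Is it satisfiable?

Yes, satisfiable

Unit clause (r) forces r = true.
Unit clause (NOT p) forces p = false.
Unit clause (NOT t) forces t = false.
Unit clause (NOT s) forces s = false.
Unit clause (u) forces u = true.
Unit clause (q) forces q = true.
This assignment satisfies each clause.
A satisfying assignment: p ↦ false; q ↦ true; r ↦ true; s ↦ false; t ↦ false; u ↦ true.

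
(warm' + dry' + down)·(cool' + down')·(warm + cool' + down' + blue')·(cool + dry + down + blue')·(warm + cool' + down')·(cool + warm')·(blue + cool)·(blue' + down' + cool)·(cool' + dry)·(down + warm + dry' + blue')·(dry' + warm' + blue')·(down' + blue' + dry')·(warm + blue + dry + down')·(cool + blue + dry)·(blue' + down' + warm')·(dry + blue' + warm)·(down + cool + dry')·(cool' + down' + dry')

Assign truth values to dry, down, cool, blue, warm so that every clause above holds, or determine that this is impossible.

dry: 1,  down: 0,  cool: 1,  blue: 0,  warm: 0

Case cool = 1:
(down') alone gives down = 0.
(dry) alone gives dry = 1.
(warm') alone gives warm = 0.
(blue') alone gives blue = 0.
This assignment satisfies each clause.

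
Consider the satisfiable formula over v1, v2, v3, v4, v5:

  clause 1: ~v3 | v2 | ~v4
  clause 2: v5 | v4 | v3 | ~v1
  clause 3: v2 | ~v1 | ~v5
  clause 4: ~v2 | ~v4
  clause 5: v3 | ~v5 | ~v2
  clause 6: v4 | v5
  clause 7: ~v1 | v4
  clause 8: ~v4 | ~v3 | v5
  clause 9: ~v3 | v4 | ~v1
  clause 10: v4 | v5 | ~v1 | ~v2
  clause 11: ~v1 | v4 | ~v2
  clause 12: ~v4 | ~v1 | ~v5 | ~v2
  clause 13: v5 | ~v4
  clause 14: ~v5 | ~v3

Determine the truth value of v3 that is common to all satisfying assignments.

False

Suppose v3 = 1.
Unit clause (~v5) forces v5 = 0.
Unit clause (v4) forces v4 = 1.
But (~v4) is also a unit clause — contradiction.
So every satisfying assignment has v3 = False.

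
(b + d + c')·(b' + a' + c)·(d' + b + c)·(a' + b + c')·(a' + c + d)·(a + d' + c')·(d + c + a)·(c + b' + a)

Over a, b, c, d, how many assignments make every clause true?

There are 2^4 = 16 truth assignments over (a, b, c, d).
Check each against the 8 clauses (columns in the order a, b, c, d):
  F F F F  ✗ fails (d + c + a)
  F F F T  ✗ fails (d' + b + c)
  F F T F  ✗ fails (b + d + c')
  F F T T  ✗ fails (a + d' + c')
  F T F F  ✗ fails (d + c + a)
  F T F T  ✗ fails (c + b' + a)
  F T T F  ✓ satisfies all
  F T T T  ✗ fails (a + d' + c')
  T F F F  ✗ fails (a' + c + d)
  T F F T  ✗ fails (d' + b + c)
  T F T F  ✗ fails (b + d + c')
  T F T T  ✗ fails (a' + b + c')
  T T F F  ✗ fails (b' + a' + c)
  T T F T  ✗ fails (b' + a' + c)
  T T T F  ✓ satisfies all
  T T T T  ✓ satisfies all
3 of the 16 rows are models.

3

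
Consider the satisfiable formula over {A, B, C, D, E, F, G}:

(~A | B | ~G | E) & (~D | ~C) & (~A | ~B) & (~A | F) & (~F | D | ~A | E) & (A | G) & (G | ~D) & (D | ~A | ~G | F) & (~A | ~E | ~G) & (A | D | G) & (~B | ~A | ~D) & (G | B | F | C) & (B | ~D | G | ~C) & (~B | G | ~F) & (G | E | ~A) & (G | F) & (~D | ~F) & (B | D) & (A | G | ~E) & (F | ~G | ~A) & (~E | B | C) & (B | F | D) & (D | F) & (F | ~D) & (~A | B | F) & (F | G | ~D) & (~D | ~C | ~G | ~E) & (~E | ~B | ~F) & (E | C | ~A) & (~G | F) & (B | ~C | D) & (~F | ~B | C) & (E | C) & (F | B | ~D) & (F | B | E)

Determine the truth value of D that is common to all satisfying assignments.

False

Suppose D = 1.
Unit clause (~C) forces C = 0.
Unit clause (G) forces G = 1.
Unit clause (~F) forces F = 0.
That conflicts with the unit clause (F).
So every satisfying assignment has D = False.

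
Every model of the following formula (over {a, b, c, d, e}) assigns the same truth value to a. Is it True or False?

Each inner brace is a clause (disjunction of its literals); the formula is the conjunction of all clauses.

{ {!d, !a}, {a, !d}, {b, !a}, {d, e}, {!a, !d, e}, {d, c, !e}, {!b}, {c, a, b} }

False

Suppose a = true.
(!d) alone gives d = false.
(b) alone gives b = true.
But (!b) is also a unit clause — contradiction.
So every satisfying assignment has a = False.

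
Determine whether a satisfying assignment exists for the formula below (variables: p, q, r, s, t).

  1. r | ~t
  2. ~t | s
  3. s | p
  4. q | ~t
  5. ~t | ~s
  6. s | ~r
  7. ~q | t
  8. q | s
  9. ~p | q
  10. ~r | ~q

Yes, satisfiable

Case r = 1:
The clause (s) is unit, so s = 1.
The clause (~t) is unit, so t = 0.
The clause (~q) is unit, so q = 0.
The clause (~p) is unit, so p = 0.
Every clause now holds.
A satisfying assignment: p ↦ 0, q ↦ 0, r ↦ 1, s ↦ 1, t ↦ 0.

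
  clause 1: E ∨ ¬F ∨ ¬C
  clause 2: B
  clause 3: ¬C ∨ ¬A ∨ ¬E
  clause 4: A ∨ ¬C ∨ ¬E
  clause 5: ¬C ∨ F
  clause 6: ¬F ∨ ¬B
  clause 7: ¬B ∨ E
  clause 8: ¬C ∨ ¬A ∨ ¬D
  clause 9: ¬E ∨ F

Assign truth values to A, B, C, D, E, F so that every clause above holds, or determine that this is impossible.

From the singleton clause (B), B = True.
From the singleton clause (¬F), F = False.
From the singleton clause (¬C), C = False.
From the singleton clause (E), E = True.
Now (¬E) is unsatisfied and unit — conflict.

UNSATISFIABLE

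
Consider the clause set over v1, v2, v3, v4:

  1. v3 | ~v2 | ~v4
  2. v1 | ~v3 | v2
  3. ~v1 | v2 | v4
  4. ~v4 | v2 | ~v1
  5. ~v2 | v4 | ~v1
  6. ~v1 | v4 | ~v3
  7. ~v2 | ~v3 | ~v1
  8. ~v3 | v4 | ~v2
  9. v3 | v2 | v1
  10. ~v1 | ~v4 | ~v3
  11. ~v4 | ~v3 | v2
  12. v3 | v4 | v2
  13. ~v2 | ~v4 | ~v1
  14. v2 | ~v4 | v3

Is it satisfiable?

Try v3 = 1.
Try v1 = 0.
From the singleton clause (v2), v2 = 1.
From the singleton clause (v4), v4 = 1.
All clauses are satisfied.
A satisfying assignment: v1 ↦ 0,  v2 ↦ 1,  v3 ↦ 1,  v4 ↦ 1.

Satisfiable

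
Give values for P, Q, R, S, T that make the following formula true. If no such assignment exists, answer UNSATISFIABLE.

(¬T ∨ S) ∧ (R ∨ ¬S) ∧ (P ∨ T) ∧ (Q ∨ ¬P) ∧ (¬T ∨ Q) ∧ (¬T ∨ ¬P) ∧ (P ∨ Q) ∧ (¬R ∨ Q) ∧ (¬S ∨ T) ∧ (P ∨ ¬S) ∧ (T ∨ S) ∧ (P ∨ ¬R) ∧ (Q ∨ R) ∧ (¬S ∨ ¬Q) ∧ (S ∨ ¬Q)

Suppose T = False.
Unit clause (P) forces P = True.
Unit clause (Q) forces Q = True.
Unit clause (¬S) forces S = False.
But (S) is also a unit clause — contradiction.
Undo T and try T = True.
Unit clause (S) forces S = True.
Unit clause (R) forces R = True.
Unit clause (Q) forces Q = True.
But (¬Q) is also a unit clause — contradiction.
Both values of T lead to a conflict.

UNSATISFIABLE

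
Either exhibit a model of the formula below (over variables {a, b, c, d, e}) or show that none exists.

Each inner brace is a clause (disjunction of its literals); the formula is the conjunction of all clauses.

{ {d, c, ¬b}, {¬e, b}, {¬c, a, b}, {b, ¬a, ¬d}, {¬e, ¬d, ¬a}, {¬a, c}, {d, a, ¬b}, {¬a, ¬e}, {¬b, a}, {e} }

UNSATISFIABLE

(e) alone gives e = True.
(b) alone gives b = True.
(¬a) alone gives a = False.
That conflicts with the unit clause (a).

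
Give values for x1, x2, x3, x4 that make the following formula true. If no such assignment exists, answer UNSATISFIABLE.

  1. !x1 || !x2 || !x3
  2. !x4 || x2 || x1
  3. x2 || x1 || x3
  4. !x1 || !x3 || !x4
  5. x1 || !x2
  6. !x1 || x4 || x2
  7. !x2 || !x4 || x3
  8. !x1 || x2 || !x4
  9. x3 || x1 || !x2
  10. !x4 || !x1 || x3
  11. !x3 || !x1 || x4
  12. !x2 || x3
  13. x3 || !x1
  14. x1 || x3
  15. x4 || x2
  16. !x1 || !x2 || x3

Case x1 = true:
The clause (x3) is unit, so x3 = true.
The clause (!x2) is unit, so x2 = false.
The clause (!x4) is unit, so x4 = false.
But (x4) is also a unit clause — contradiction.
Backtrack on x1: now try x1 = false.
The clause (!x2) is unit, so x2 = false.
The clause (!x4) is unit, so x4 = false.
But (x4) is also a unit clause — contradiction.
Either choice for x1 ends in contradiction.

UNSATISFIABLE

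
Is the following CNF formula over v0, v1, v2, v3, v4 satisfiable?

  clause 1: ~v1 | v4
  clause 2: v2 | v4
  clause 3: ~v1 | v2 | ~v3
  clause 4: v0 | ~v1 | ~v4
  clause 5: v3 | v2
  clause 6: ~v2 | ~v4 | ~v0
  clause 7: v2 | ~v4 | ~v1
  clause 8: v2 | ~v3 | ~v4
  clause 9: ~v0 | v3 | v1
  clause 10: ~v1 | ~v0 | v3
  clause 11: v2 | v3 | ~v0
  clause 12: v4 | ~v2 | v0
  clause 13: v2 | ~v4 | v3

Try v1 = 0.
Try v2 = 1.
Try v4 = 1.
Unit clause (~v0) forces v0 = 0.
No clause remains; v3 is free.
A satisfying assignment: v0: 0, v1: 0, v2: 1, v3: 0, v4: 1.

Satisfiable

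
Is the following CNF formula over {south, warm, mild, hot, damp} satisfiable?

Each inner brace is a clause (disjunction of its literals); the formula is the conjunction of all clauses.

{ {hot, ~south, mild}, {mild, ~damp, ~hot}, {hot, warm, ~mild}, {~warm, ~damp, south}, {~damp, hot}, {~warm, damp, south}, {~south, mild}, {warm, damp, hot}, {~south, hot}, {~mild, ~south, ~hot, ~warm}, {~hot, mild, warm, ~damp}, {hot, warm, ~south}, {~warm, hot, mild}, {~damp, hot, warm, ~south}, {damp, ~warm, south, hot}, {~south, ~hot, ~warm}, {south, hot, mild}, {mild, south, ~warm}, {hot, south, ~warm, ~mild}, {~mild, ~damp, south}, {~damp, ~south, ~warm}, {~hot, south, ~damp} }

Case damp = 0:
Case warm = 0:
(hot) alone gives hot = 1.
Case south = 0:
Every clause is now satisfied; mild is unconstrained.
A satisfying assignment: south: 0, warm: 0, mild: 1, hot: 1, damp: 0.

Yes, satisfiable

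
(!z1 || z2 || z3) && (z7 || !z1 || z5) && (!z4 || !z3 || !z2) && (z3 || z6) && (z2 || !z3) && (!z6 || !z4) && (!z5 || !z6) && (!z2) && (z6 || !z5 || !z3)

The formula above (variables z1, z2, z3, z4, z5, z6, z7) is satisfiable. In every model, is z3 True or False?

False

Suppose z3 = true.
From the singleton clause (z2), z2 = true.
But (!z2) is also a unit clause — contradiction.
So every satisfying assignment has z3 = False.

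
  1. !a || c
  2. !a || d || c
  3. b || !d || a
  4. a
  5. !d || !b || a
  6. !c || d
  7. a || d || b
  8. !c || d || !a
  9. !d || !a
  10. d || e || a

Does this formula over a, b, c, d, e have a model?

Unsatisfiable

From the singleton clause (a), a = true.
From the singleton clause (c), c = true.
From the singleton clause (d), d = true.
Now (!d) is unsatisfied and unit — conflict.
No assignment satisfies every clause.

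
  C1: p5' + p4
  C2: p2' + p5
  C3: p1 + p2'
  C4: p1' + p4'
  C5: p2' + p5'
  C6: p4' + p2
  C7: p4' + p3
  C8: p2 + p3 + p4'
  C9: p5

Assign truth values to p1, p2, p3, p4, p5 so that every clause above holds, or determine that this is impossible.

From the singleton clause (p5), p5 = 1.
From the singleton clause (p4), p4 = 1.
From the singleton clause (p1'), p1 = 0.
From the singleton clause (p2'), p2 = 0.
That conflicts with the unit clause (p2).

UNSATISFIABLE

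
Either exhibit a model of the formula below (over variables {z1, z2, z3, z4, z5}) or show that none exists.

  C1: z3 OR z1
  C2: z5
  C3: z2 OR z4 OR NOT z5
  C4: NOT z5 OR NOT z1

z1: false, z2: true, z3: true, z4: false, z5: true

Unit clause (z5) forces z5 = true.
Unit clause (NOT z1) forces z1 = false.
Unit clause (z3) forces z3 = true.
Try z2 = true.
No clause remains; z4 is free.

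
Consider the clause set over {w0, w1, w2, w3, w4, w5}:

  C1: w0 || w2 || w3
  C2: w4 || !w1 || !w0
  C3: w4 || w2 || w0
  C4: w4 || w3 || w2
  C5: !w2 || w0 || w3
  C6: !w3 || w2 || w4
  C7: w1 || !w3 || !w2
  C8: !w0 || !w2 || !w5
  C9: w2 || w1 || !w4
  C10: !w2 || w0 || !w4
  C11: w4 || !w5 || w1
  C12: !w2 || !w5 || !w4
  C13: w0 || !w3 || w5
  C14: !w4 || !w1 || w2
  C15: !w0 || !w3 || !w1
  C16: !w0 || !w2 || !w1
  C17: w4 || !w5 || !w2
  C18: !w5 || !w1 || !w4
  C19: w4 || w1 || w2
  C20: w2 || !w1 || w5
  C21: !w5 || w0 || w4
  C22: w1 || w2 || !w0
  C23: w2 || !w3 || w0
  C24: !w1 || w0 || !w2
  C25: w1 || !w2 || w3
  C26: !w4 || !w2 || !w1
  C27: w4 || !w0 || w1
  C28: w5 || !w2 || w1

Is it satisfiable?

No

Suppose w0 = true.
Suppose w4 = true.
Suppose w2 = false.
(w1) alone gives w1 = true.
Now (!w1) is unsatisfied and unit — conflict.
Undo w2 and try w2 = true.
(!w5) alone gives w5 = false.
(!w1) alone gives w1 = false.
Now (w1) is unsatisfied and unit — conflict.
Neither w2 = true nor w2 = false works.
Undo w4 and try w4 = false.
(!w1) alone gives w1 = false.
Now (w1) is unsatisfied and unit — conflict.
Neither w4 = true nor w4 = false works.
Undo w0 and try w0 = false.
Suppose w2 = true.
(w3) alone gives w3 = true.
(w1) alone gives w1 = true.
Now (!w1) is unsatisfied and unit — conflict.
Undo w2 and try w2 = false.
(w3) alone gives w3 = true.
Now (!w3) is unsatisfied and unit — conflict.
Neither w2 = true nor w2 = false works.
Neither w0 = true nor w0 = false works.
No assignment satisfies every clause.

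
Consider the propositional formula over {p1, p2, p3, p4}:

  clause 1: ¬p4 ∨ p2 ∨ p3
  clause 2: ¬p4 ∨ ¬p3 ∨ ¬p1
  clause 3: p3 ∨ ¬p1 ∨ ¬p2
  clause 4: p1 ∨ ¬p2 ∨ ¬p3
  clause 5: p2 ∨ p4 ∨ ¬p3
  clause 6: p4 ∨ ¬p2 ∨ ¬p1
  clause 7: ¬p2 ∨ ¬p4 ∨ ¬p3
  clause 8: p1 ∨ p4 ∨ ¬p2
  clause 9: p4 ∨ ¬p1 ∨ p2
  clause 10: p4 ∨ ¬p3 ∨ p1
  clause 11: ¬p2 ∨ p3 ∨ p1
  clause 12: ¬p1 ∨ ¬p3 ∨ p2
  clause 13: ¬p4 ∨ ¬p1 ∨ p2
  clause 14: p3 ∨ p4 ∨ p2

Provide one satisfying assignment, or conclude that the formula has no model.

p1=False, p2=False, p3=True, p4=True

Branch on p4: set p4 = True.
Branch on p2: set p2 = False.
Unit clause (p3) forces p3 = True.
Unit clause (¬p1) forces p1 = False.
Every clause now holds.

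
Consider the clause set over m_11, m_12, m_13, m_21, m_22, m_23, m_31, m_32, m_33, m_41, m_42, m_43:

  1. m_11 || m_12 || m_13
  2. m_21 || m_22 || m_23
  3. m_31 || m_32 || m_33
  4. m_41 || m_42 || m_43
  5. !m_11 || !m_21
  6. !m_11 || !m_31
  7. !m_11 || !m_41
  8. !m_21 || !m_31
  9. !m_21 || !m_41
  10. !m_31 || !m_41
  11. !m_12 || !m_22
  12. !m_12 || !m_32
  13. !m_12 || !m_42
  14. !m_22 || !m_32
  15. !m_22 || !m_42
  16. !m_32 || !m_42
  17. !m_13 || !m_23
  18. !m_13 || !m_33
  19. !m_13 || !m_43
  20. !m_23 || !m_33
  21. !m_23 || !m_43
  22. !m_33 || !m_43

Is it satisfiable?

Suppose m_11 = false.
Suppose m_12 = true.
The clause (!m_22) is unit, so m_22 = false.
The clause (!m_32) is unit, so m_32 = false.
The clause (!m_42) is unit, so m_42 = false.
Suppose m_21 = true.
The clause (!m_31) is unit, so m_31 = false.
The clause (m_33) is unit, so m_33 = true.
The clause (!m_41) is unit, so m_41 = false.
The clause (m_43) is unit, so m_43 = true.
That conflicts with the unit clause (!m_43).
So m_21 must be the other value — set m_21 = false.
The clause (m_23) is unit, so m_23 = true.
The clause (!m_13) is unit, so m_13 = false.
The clause (!m_33) is unit, so m_33 = false.
The clause (m_31) is unit, so m_31 = true.
The clause (!m_41) is unit, so m_41 = false.
The clause (m_43) is unit, so m_43 = true.
That conflicts with the unit clause (!m_43).
Both values of m_21 lead to a conflict.
So m_12 must be the other value — set m_12 = false.
The clause (m_13) is unit, so m_13 = true.
The clause (!m_23) is unit, so m_23 = false.
The clause (!m_33) is unit, so m_33 = false.
The clause (!m_43) is unit, so m_43 = false.
Suppose m_21 = true.
The clause (!m_31) is unit, so m_31 = false.
The clause (m_32) is unit, so m_32 = true.
The clause (!m_41) is unit, so m_41 = false.
The clause (m_42) is unit, so m_42 = true.
That conflicts with the unit clause (!m_42).
So m_21 must be the other value — set m_21 = false.
The clause (m_22) is unit, so m_22 = true.
The clause (!m_32) is unit, so m_32 = false.
The clause (m_31) is unit, so m_31 = true.
The clause (!m_41) is unit, so m_41 = false.
The clause (m_42) is unit, so m_42 = true.
That conflicts with the unit clause (!m_42).
Both values of m_21 lead to a conflict.
Both values of m_12 lead to a conflict.
So m_11 must be the other value — set m_11 = true.
The clause (!m_21) is unit, so m_21 = false.
The clause (!m_31) is unit, so m_31 = false.
The clause (!m_41) is unit, so m_41 = false.
Suppose m_22 = true.
The clause (!m_12) is unit, so m_12 = false.
The clause (!m_32) is unit, so m_32 = false.
The clause (m_33) is unit, so m_33 = true.
The clause (!m_42) is unit, so m_42 = false.
The clause (m_43) is unit, so m_43 = true.
That conflicts with the unit clause (!m_43).
So m_22 must be the other value — set m_22 = false.
The clause (m_23) is unit, so m_23 = true.
The clause (!m_13) is unit, so m_13 = false.
The clause (!m_33) is unit, so m_33 = false.
The clause (m_32) is unit, so m_32 = true.
The clause (!m_12) is unit, so m_12 = false.
The clause (!m_42) is unit, so m_42 = false.
The clause (m_43) is unit, so m_43 = true.
That conflicts with the unit clause (!m_43).
Both values of m_22 lead to a conflict.
Both values of m_11 lead to a conflict.
No assignment satisfies every clause.

Unsatisfiable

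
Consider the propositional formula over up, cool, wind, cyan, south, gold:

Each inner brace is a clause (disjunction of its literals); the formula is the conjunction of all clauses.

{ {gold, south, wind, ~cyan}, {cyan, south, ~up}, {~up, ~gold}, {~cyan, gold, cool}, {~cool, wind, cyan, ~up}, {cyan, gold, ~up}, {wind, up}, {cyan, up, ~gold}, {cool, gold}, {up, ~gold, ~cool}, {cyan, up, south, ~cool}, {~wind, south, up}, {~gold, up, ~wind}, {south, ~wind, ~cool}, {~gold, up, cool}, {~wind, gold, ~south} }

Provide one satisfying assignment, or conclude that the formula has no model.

Branch on up: set up = 1.
(~gold) alone gives gold = 0.
(cyan) alone gives cyan = 1.
(cool) alone gives cool = 1.
Branch on south: set south = 1.
(~wind) alone gives wind = 0.
Every clause now holds.

up: 1, cool: 1, wind: 0, cyan: 1, south: 1, gold: 0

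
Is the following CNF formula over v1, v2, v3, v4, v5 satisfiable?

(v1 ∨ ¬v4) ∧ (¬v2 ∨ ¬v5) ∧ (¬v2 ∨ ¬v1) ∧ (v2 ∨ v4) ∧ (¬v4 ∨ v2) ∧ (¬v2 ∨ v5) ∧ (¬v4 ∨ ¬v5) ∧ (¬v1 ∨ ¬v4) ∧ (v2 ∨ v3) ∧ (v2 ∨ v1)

No

Case v1 = True:
The clause (¬v2) is unit, so v2 = False.
The clause (v4) is unit, so v4 = True.
That conflicts with the unit clause (¬v4).
So v1 must be the other value — set v1 = False.
The clause (¬v4) is unit, so v4 = False.
The clause (v2) is unit, so v2 = True.
The clause (¬v5) is unit, so v5 = False.
That conflicts with the unit clause (v5).
Both values of v1 lead to a conflict.
No assignment satisfies every clause.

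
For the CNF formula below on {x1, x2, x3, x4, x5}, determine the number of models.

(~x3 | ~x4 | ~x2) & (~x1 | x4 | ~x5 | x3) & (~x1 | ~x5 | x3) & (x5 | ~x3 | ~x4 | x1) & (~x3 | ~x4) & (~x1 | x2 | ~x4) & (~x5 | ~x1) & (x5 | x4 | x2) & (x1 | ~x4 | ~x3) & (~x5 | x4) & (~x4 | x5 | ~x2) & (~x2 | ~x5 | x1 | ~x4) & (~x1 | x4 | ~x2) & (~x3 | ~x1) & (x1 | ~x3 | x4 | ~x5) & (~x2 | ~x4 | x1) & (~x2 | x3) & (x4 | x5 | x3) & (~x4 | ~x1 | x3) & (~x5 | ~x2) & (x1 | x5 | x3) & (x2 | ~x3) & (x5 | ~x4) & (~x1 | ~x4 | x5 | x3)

2

There are 2^5 = 32 truth assignments over (x1, x2, x3, x4, x5).
Split on x5. With x5 = 1, the clauses containing x5 are satisfied and ~x5 drops from the rest; 1 of the 2^4 = 16 assignments to the other variables satisfy what remains.
With x5 = 0, by the same count on the reduced clause set, 1 assignment works.
Total: 1 + 1 = 2.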